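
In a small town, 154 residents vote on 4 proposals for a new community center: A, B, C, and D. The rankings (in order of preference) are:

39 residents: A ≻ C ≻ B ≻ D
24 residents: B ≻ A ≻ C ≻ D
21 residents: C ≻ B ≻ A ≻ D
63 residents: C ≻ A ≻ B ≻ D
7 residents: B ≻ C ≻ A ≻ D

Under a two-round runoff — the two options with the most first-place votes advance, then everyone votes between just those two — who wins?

Round 1 first-place votes: A 39, B 31, C 84, D 0.
C and A advance.
Runoff: C is preferred to A by 91 voters; A by 63.
C wins the runoff.

C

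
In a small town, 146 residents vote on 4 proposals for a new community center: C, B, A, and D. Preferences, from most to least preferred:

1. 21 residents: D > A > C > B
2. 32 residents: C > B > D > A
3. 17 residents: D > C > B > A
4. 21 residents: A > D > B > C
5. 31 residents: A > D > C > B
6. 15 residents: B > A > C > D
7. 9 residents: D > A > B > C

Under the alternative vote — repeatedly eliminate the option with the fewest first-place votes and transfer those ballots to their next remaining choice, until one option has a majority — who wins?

D

Round 1: C 32, B 15, A 52, D 47. Eliminate B.
Round 2: C 32, A 67, D 47. Eliminate C.
Round 3: A 67, D 79. D has a majority.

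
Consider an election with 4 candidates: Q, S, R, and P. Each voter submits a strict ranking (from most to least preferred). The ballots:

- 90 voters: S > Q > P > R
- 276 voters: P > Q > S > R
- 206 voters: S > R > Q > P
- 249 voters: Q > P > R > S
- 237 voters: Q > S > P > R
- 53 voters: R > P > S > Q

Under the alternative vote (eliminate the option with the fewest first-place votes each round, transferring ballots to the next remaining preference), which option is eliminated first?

Round 1: Q 486, S 296, R 53, P 276. Eliminate R.

R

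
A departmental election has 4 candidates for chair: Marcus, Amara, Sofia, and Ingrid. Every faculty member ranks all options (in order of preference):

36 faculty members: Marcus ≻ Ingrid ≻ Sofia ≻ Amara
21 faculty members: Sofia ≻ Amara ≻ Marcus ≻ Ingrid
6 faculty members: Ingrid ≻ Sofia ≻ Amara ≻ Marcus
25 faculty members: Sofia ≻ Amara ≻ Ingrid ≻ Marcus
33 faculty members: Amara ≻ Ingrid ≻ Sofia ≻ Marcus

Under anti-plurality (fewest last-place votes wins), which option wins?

Sofia

Last-place votes: Marcus 64, Amara 36, Sofia 0, Ingrid 21.
Sofia is ranked last by the fewest voters, so Sofia wins.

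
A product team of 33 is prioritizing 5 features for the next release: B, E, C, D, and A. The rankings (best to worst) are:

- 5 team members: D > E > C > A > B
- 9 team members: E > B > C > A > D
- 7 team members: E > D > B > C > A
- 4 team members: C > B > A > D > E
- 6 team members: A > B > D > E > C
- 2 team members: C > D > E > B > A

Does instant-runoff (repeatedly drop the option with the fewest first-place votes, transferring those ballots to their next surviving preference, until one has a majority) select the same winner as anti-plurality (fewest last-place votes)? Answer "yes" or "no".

Instant-runoff — R1 B 0, E 16, C 6, D 5, A 6 (B out); R2 E 16, C 6, D 5, A 6 (D out); R3 E 21, C 6, A 6 (E winner). Winner: E.
Anti-plurality — last-place votes: B 5, E 4, C 6, D 9, A 9. Winner: E.
The two methods agree.

yes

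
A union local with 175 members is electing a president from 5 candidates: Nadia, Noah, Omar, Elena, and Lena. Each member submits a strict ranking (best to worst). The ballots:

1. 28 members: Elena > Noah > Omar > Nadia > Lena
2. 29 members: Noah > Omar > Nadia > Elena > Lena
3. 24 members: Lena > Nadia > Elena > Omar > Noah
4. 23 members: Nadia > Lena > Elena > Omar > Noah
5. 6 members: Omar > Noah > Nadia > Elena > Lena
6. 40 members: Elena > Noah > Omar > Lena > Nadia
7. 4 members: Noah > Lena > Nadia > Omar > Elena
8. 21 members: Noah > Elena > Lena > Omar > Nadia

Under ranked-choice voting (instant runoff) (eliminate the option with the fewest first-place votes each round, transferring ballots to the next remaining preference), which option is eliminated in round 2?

Round 1: Nadia 23, Noah 54, Omar 6, Elena 68, Lena 24. Eliminate Omar.
Round 2: Nadia 23, Noah 60, Elena 68, Lena 24. Eliminate Nadia.

Nadia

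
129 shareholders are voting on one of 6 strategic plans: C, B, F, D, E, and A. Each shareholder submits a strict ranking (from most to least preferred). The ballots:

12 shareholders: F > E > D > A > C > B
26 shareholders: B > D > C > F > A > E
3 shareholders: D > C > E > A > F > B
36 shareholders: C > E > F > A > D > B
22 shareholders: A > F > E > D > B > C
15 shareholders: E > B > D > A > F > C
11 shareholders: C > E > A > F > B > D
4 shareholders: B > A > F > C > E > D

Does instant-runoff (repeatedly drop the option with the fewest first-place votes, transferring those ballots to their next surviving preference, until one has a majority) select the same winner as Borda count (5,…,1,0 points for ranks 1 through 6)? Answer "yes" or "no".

no

Instant-runoff — R1 C 47, B 30, F 12, D 3, E 15, A 22 (D out); R2 C 50, B 30, F 12, E 15, A 22 (F out); R3 C 50, B 30, E 27, A 22 (A out); R4 C 50, B 30, E 49 (B out); R5 C 80, E 49 (C winner). Winner: C.
Borda — scores: C 345, B 243, F 360, D 280, E 390, A 317. Winner: E.
The two methods disagree.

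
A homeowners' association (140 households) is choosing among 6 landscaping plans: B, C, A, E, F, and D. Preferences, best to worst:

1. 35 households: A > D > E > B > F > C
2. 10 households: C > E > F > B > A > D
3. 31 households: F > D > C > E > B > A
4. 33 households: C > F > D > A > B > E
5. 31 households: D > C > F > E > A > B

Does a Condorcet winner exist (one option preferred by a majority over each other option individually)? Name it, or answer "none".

none

Checking pairwise contests:
C beats B 105–35.
D beats C 97–43.
C beats A 105–35.
C beats E 105–35.
C beats F 74–66.
F beats D 74–66.
Every option loses at least one head-to-head, so there is no Condorcet winner.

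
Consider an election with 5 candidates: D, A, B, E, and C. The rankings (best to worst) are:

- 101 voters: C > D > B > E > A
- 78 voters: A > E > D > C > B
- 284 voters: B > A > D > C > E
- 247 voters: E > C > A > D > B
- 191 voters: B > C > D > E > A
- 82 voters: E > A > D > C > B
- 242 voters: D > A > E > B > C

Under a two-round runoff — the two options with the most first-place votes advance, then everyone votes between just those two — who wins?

Round 1 first-place votes: D 242, A 78, B 475, E 329, C 101.
B and E advance.
Runoff: B is preferred to E by 576 voters; E by 649.
E wins the runoff.

E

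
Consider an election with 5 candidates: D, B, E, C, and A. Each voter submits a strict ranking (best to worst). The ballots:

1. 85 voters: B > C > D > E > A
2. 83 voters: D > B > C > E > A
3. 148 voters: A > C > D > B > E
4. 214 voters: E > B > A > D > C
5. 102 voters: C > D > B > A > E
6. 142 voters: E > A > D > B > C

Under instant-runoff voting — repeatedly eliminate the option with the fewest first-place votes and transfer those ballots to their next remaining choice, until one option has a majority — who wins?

B

Round 1: D 83, B 85, E 356, C 102, A 148. Eliminate D.
Round 2: B 168, E 356, C 102, A 148. Eliminate C.
Round 3: B 270, E 356, A 148. Eliminate A.
Round 4: B 418, E 356. B has a majority.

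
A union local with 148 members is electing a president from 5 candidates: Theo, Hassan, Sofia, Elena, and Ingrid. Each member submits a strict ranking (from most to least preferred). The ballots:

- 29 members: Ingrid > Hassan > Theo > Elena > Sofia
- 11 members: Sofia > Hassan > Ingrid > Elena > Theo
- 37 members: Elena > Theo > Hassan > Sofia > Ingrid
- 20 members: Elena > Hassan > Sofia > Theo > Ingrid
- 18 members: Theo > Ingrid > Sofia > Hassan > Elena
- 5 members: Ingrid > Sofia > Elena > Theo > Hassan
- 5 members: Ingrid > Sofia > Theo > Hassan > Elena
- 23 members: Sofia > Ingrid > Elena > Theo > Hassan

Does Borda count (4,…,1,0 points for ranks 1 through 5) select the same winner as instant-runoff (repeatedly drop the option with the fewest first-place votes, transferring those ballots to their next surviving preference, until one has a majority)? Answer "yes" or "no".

no

Borda — scores: Theo 299, Hassan 277, Sofia 279, Elena 324, Ingrid 301. Winner: Elena.
Instant-runoff — R1 Theo 18, Hassan 0, Sofia 34, Elena 57, Ingrid 39 (Hassan out); R2 Theo 18, Sofia 34, Elena 57, Ingrid 39 (Theo out); R3 Sofia 34, Elena 57, Ingrid 57 (Sofia out); R4 Elena 57, Ingrid 91 (Ingrid winner). Winner: Ingrid.
The two methods disagree.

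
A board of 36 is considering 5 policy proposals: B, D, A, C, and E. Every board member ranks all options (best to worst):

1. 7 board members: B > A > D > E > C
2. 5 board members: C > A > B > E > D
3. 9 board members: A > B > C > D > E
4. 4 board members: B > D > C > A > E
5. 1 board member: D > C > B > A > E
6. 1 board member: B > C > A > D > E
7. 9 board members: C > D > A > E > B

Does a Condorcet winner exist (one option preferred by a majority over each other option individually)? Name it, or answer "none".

Checking pairwise contests:
A beats B 23–13.
B beats D 26–10.
C beats A 20–16.
B beats C 21–15.
B beats E 27–9.
Every option loses at least one head-to-head, so there is no Condorcet winner.

none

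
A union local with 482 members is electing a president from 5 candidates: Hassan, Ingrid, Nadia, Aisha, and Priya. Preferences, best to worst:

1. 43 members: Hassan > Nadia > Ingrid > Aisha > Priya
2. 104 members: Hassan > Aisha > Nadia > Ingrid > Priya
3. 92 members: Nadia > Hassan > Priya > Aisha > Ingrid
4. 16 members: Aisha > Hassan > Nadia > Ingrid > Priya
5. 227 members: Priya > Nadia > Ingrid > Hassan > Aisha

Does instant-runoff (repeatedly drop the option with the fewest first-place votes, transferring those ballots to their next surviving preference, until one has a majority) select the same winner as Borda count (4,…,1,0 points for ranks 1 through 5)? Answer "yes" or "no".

no

Instant-runoff — R1 Hassan 147, Ingrid 0, Nadia 92, Aisha 16, Priya 227 (Ingrid out); R2 Hassan 147, Nadia 92, Aisha 16, Priya 227 (Aisha out); R3 Hassan 163, Nadia 92, Priya 227 (Nadia out); R4 Hassan 255, Priya 227 (Hassan winner). Winner: Hassan.
Borda — scores: Hassan 1139, Ingrid 660, Nadia 1418, Aisha 511, Priya 1092. Winner: Nadia.
The two methods disagree.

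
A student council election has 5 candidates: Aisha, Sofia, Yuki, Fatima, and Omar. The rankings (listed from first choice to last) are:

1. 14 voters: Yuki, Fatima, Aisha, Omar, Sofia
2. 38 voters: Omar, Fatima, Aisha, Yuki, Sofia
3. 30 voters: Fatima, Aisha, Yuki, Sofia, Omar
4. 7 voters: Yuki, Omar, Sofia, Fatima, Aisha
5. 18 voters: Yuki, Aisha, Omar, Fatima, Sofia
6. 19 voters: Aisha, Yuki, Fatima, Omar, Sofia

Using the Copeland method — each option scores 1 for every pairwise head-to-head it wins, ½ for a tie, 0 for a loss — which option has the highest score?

Fatima

Aisha: beats Sofia, Yuki, and Omar; loses to Fatima → score 3.
Sofia: loses to Aisha, Yuki, Fatima, and Omar → score 0.
Yuki: beats Sofia and Omar; loses to Aisha and Fatima → score 2.
Fatima: beats Aisha, Sofia, and Yuki; ties Omar → score 3.5.
Omar: beats Sofia; ties Fatima; loses to Aisha and Yuki → score 1.5.
Fatima has the best pairwise record.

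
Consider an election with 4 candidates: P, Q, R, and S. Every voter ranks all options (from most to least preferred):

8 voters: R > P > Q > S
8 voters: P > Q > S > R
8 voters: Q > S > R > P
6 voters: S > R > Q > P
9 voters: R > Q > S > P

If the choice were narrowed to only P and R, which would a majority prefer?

Voters preferring P to R: 8; preferring R to P: 31.
R wins the head-to-head.

R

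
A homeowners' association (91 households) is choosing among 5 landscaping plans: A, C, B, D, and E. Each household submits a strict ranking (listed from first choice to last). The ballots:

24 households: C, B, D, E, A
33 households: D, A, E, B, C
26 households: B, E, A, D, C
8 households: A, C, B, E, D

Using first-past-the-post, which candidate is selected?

D

First-place votes: A 8, C 24, B 26, D 33, E 0.
D has the most first-place votes.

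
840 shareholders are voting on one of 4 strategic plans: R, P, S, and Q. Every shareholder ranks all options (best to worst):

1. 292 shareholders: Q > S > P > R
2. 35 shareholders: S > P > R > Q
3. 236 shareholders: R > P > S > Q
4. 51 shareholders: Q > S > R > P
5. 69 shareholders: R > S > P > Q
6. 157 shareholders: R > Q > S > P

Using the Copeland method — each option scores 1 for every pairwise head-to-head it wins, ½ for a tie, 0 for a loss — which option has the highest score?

R: beats P, S, and Q → score 3.
P: loses to R, S, and Q → score 0.
S: beats P; loses to R and Q → score 1.
Q: beats P and S; loses to R → score 2.
R has the best pairwise record.

R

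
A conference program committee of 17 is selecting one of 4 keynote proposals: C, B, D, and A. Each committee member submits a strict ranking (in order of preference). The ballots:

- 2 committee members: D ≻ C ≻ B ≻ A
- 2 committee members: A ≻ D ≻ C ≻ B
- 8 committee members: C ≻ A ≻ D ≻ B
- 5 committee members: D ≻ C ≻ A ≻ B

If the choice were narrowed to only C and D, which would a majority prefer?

D

Voters preferring C to D: 8; preferring D to C: 9.
D wins the head-to-head.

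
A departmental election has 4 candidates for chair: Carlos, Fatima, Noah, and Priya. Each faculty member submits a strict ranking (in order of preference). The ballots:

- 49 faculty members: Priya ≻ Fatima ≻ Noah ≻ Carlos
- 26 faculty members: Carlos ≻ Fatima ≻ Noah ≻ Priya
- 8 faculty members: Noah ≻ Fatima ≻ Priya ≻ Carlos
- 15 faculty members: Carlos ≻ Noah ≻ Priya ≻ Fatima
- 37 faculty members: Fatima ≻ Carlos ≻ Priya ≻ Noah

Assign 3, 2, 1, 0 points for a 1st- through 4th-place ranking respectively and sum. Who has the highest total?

Fatima

Carlos: 49·0 + 26·3 + 8·0 + 15·3 + 37·2 = 197
Fatima: 49·2 + 26·2 + 8·2 + 15·0 + 37·3 = 277
Noah: 49·1 + 26·1 + 8·3 + 15·2 + 37·0 = 129
Priya: 49·3 + 26·0 + 8·1 + 15·1 + 37·1 = 207
Fatima has the highest Borda score (277).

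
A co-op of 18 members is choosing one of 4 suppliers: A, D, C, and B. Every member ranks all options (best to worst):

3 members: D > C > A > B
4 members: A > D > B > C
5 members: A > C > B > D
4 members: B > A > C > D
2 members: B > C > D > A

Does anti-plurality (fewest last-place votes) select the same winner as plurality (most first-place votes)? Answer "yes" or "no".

Anti-plurality — last-place votes: A 2, D 9, C 4, B 3. Winner: A.
Plurality — first-place votes: A 9, D 3, C 0, B 6. Winner: A.
The two methods agree.

yes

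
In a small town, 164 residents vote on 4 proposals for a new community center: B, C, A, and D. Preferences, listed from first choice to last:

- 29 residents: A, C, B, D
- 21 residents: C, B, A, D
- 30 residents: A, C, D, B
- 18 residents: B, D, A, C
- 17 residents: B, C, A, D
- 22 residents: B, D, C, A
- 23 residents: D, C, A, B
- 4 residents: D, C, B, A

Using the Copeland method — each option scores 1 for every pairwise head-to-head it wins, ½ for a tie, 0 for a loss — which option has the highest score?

C

B: beats D; ties A; loses to C → score 1.5.
C: beats B, A, and D → score 3.
A: beats D; ties B; loses to C → score 1.5.
D: loses to B, C, and A → score 0.
C has the best pairwise record.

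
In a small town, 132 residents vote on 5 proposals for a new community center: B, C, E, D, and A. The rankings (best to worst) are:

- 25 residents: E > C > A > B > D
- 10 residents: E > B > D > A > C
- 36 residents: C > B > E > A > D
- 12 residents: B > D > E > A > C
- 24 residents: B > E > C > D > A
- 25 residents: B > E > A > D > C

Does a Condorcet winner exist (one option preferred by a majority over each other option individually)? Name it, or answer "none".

B

B vs C: 71–61 for B.
B vs E: 97–35 for B.
B vs D: 132–0 for B.
B vs A: 107–25 for B.
B beats every other option head-to-head.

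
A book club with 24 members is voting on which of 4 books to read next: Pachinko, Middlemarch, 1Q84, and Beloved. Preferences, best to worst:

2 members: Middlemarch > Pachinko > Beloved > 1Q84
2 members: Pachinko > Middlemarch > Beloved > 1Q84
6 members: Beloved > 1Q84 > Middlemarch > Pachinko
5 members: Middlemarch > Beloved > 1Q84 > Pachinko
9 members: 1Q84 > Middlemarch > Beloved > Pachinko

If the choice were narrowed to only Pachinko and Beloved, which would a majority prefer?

Beloved

Voters preferring Pachinko to Beloved: 4; preferring Beloved to Pachinko: 20.
Beloved wins the head-to-head.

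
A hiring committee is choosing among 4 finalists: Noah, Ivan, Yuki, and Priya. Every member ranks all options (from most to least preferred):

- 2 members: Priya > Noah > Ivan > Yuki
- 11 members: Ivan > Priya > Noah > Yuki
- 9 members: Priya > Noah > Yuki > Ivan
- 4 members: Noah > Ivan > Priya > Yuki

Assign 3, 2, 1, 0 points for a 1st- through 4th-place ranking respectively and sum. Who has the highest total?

Noah: 2·2 + 11·1 + 9·2 + 4·3 = 45
Ivan: 2·1 + 11·3 + 9·0 + 4·2 = 43
Yuki: 2·0 + 11·0 + 9·1 + 4·0 = 9
Priya: 2·3 + 11·2 + 9·3 + 4·1 = 59
Priya has the highest Borda score (59).

Priya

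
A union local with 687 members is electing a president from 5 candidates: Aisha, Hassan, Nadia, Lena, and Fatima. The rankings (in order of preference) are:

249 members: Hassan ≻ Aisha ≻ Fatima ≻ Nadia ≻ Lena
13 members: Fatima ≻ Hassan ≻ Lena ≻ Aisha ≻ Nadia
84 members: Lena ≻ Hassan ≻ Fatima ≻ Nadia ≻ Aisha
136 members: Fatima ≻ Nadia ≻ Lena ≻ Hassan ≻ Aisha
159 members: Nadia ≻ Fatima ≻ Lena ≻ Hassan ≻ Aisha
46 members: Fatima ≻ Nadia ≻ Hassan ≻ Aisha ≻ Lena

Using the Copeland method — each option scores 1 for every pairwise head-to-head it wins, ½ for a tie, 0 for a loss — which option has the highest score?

Fatima

Aisha: loses to Hassan, Nadia, Lena, and Fatima → score 0.
Hassan: beats Aisha and Nadia; loses to Lena and Fatima → score 2.
Nadia: beats Aisha and Lena; loses to Hassan and Fatima → score 2.
Lena: beats Aisha and Hassan; loses to Nadia and Fatima → score 2.
Fatima: beats Aisha, Hassan, Nadia, and Lena → score 4.
Fatima has the best pairwise record.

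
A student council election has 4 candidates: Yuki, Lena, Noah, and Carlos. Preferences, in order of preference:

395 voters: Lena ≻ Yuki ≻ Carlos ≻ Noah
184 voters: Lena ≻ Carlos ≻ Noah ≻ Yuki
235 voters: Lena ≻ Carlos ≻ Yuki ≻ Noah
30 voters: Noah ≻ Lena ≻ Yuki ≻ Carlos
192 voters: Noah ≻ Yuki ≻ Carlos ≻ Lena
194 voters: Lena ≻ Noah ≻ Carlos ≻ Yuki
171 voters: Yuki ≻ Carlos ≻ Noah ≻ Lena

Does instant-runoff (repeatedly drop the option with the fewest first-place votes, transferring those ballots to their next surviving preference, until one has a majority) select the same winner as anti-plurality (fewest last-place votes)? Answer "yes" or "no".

Instant-runoff — R1 Yuki 171, Lena 1008, Noah 222, Carlos 0 (Lena winner). Winner: Lena.
Anti-plurality — last-place votes: Yuki 378, Lena 363, Noah 630, Carlos 30. Winner: Carlos.
The two methods disagree.

no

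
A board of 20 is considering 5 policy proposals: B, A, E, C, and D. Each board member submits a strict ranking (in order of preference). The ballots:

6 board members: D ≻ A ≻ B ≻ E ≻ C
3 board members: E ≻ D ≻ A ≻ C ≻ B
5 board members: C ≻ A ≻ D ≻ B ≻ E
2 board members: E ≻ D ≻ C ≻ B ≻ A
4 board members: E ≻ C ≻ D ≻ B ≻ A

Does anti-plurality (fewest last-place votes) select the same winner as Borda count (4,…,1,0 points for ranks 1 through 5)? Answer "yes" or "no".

Anti-plurality — last-place votes: B 3, A 6, E 5, C 6, D 0. Winner: D.
Borda — scores: B 23, A 39, E 42, C 39, D 57. Winner: D.
The two methods agree.

yes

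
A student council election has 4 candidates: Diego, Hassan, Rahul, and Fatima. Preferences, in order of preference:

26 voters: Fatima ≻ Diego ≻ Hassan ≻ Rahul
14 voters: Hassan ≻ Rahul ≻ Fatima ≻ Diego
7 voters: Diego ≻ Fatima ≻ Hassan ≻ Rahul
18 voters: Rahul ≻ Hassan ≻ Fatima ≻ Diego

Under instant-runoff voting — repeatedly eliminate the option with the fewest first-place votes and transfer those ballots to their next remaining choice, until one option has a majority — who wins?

Fatima

Round 1: Diego 7, Hassan 14, Rahul 18, Fatima 26. Eliminate Diego.
Round 2: Hassan 14, Rahul 18, Fatima 33. Fatima has a majority.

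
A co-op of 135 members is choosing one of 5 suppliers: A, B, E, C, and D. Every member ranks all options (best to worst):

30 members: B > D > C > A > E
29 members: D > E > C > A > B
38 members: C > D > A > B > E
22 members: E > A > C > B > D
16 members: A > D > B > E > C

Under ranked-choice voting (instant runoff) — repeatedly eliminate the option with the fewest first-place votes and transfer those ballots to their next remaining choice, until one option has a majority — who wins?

Round 1: A 16, B 30, E 22, C 38, D 29. Eliminate A.
Round 2: B 30, E 22, C 38, D 45. Eliminate E.
Round 3: B 30, C 60, D 45. Eliminate B.
Round 4: C 60, D 75. D has a majority.

D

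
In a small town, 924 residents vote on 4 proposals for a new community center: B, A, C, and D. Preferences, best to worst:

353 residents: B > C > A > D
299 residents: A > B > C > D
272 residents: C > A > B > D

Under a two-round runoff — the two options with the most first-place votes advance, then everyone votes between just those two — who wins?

A

Round 1 first-place votes: B 353, A 299, C 272, D 0.
B and A advance.
Runoff: B is preferred to A by 353 voters; A by 571.
A wins the runoff.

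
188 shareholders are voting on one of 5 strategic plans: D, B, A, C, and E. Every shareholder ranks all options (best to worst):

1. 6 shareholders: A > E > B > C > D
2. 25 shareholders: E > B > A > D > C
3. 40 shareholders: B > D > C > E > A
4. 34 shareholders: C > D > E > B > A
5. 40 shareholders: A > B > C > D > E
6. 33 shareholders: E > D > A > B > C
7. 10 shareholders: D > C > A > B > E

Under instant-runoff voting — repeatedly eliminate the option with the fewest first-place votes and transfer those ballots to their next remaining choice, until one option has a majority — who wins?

C

Round 1: D 10, B 40, A 46, C 34, E 58. Eliminate D.
Round 2: B 40, A 46, C 44, E 58. Eliminate B.
Round 3: A 46, C 84, E 58. Eliminate A.
Round 4: C 124, E 64. C has a majority.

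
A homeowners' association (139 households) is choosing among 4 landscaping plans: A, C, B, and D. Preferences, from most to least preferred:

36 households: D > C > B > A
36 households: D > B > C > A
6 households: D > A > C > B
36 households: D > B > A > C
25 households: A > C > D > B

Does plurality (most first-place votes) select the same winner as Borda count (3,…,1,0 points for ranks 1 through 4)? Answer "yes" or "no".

Plurality — first-place votes: A 25, C 0, B 0, D 114. Winner: D.
Borda — scores: A 123, C 164, B 180, D 367. Winner: D.
The two methods agree.

yes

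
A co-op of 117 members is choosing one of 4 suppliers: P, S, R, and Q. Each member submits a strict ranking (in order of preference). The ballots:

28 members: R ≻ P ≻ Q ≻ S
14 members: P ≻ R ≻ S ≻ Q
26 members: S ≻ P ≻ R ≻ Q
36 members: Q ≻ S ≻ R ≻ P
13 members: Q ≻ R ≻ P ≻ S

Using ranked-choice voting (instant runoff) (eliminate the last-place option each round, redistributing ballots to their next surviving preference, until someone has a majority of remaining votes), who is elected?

R

Round 1: P 14, S 26, R 28, Q 49. Eliminate P.
Round 2: S 26, R 42, Q 49. Eliminate S.
Round 3: R 68, Q 49. R has a majority.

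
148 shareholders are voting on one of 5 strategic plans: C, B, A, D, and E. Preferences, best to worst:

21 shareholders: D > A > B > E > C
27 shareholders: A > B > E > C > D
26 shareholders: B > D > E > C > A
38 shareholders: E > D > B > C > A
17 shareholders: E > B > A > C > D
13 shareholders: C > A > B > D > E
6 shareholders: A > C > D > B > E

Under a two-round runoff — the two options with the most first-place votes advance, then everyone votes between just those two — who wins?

Round 1 first-place votes: C 13, B 26, A 33, D 21, E 55.
E and A advance.
Runoff: E is preferred to A by 81 voters; A by 67.
E wins the runoff.

E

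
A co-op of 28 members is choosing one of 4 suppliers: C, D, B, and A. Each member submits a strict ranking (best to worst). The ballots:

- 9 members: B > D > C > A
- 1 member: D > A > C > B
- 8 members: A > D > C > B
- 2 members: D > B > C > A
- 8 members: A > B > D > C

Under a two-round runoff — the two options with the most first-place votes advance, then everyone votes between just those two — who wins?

Round 1 first-place votes: C 0, D 3, B 9, A 16.
A and B advance.
Runoff: A is preferred to B by 17 voters; B by 11.
A wins the runoff.

A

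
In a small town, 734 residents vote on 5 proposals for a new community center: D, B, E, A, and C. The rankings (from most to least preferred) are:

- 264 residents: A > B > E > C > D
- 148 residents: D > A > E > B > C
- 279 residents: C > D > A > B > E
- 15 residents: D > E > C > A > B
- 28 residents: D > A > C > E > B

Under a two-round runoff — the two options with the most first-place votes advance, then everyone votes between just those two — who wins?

A

Round 1 first-place votes: D 191, B 0, E 0, A 264, C 279.
C and A advance.
Runoff: C is preferred to A by 294 voters; A by 440.
A wins the runoff.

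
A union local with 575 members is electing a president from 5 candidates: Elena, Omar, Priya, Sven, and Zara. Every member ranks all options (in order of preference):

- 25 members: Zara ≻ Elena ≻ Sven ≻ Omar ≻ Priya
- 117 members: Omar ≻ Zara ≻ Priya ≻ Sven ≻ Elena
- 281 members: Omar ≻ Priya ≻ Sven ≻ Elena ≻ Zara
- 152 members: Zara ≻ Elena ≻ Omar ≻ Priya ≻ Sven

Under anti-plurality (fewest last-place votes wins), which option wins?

Last-place votes: Elena 117, Omar 0, Priya 25, Sven 152, Zara 281.
Omar is ranked last by the fewest voters, so Omar wins.

Omar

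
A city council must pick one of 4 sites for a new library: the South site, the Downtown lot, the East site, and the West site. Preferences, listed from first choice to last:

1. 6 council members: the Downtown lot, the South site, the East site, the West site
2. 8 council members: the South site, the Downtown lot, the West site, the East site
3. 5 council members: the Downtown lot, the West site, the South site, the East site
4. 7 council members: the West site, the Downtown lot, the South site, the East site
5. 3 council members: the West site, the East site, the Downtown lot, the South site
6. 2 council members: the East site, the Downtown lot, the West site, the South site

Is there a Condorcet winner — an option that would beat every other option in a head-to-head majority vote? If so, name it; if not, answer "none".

the Downtown lot vs the South site: 23–8 for the Downtown lot.
the Downtown lot vs the East site: 26–5 for the Downtown lot.
the Downtown lot vs the West site: 21–10 for the Downtown lot.
the Downtown lot beats every other option head-to-head.

the Downtown lot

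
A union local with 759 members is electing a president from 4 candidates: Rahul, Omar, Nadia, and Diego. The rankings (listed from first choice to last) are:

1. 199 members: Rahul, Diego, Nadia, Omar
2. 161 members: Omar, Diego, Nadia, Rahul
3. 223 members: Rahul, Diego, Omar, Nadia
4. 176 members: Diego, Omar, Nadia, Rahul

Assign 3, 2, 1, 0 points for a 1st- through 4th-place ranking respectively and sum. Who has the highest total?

Diego

Rahul: 199·3 + 161·0 + 223·3 + 176·0 = 1266
Omar: 199·0 + 161·3 + 223·1 + 176·2 = 1058
Nadia: 199·1 + 161·1 + 223·0 + 176·1 = 536
Diego: 199·2 + 161·2 + 223·2 + 176·3 = 1694
Diego has the highest Borda score (1694).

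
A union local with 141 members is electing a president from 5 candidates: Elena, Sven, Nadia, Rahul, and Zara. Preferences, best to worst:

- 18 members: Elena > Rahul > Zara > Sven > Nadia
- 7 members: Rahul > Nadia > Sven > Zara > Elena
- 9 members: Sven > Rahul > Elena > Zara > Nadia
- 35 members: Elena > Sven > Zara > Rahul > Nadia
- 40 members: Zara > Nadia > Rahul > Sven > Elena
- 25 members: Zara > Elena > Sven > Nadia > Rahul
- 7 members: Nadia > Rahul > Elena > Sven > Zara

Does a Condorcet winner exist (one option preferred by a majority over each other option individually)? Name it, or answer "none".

Zara

Zara vs Elena: 72–69 for Zara.
Zara vs Sven: 83–58 for Zara.
Zara vs Nadia: 127–14 for Zara.
Zara vs Rahul: 100–41 for Zara.
Zara beats every other option head-to-head.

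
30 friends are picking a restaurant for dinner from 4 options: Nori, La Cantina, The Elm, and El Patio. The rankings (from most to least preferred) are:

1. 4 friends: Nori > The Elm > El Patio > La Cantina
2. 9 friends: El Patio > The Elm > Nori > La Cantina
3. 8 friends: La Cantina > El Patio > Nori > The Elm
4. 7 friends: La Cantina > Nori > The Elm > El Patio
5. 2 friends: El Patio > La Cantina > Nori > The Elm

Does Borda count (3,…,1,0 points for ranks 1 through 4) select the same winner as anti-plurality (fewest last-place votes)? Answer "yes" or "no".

Borda — scores: Nori 45, La Cantina 49, The Elm 33, El Patio 53. Winner: El Patio.
Anti-plurality — last-place votes: Nori 0, La Cantina 13, The Elm 10, El Patio 7. Winner: Nori.
The two methods disagree.

no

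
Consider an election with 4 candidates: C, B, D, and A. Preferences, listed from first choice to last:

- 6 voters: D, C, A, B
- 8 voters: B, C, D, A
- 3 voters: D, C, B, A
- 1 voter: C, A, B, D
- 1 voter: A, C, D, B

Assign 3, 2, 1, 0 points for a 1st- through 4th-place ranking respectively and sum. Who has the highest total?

C: 6·2 + 8·2 + 3·2 + 1·3 + 1·2 = 39
B: 6·0 + 8·3 + 3·1 + 1·1 + 1·0 = 28
D: 6·3 + 8·1 + 3·3 + 1·0 + 1·1 = 36
A: 6·1 + 8·0 + 3·0 + 1·2 + 1·3 = 11
C has the highest Borda score (39).

C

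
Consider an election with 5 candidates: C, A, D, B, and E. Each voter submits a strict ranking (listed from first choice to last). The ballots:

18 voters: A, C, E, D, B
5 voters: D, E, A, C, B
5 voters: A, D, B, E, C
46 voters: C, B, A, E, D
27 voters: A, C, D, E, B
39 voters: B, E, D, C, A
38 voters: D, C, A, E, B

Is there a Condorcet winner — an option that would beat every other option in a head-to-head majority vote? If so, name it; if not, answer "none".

C

C vs A: 123–55 for C.
C vs D: 91–87 for C.
C vs B: 134–44 for C.
C vs E: 129–49 for C.
C beats every other option head-to-head.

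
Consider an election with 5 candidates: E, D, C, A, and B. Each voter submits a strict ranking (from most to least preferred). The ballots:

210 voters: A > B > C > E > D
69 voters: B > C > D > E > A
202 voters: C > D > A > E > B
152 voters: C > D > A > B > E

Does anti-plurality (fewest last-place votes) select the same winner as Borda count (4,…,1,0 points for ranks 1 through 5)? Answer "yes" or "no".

Anti-plurality — last-place votes: E 152, D 210, C 0, A 69, B 202. Winner: C.
Borda — scores: E 481, D 1200, C 2043, A 1548, B 1058. Winner: C.
The two methods agree.

yes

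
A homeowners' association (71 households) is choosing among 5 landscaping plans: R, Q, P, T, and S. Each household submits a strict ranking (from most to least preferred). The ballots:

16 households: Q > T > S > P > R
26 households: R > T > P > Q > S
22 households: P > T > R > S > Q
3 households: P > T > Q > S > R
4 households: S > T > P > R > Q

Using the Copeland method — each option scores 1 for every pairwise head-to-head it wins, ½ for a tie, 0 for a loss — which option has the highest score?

R: beats Q and S; loses to P and T → score 2.
Q: beats S; loses to R, P, and T → score 1.
P: beats R, Q, and S; loses to T → score 3.
T: beats R, Q, P, and S → score 4.
S: loses to R, Q, P, and T → score 0.
T has the best pairwise record.

T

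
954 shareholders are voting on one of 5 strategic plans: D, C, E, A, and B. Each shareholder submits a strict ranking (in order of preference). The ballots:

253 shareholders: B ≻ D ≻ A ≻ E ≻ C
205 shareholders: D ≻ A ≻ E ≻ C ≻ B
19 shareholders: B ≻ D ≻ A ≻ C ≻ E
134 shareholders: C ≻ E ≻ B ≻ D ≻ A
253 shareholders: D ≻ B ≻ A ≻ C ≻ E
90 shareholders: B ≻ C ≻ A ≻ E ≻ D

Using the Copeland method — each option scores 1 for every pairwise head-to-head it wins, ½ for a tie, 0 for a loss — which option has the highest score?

B

D: beats C, E, and A; loses to B → score 3.
C: beats E; loses to D, A, and B → score 1.
E: loses to D, C, A, and B → score 0.
A: beats C and E; loses to D and B → score 2.
B: beats D, C, E, and A → score 4.
B has the best pairwise record.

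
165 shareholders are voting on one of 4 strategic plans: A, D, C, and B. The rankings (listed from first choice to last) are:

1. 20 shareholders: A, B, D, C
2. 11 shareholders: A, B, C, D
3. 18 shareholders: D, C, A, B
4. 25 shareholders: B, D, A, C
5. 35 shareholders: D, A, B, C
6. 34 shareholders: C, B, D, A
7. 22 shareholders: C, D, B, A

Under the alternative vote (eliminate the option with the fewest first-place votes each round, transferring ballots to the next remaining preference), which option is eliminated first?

B

Round 1: A 31, D 53, C 56, B 25. Eliminate B.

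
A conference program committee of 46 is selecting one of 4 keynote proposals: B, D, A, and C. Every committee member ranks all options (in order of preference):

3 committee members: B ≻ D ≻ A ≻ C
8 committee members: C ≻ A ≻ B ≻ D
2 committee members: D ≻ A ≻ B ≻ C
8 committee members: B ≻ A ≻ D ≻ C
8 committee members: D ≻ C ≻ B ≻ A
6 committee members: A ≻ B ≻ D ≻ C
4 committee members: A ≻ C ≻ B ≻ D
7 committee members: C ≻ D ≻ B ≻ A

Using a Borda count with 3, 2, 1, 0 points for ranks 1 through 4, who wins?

B

B: 3·3 + 8·1 + 2·1 + 8·3 + 8·1 + 6·2 + 4·1 + 7·1 = 74
D: 3·2 + 8·0 + 2·3 + 8·1 + 8·3 + 6·1 + 4·0 + 7·2 = 64
A: 3·1 + 8·2 + 2·2 + 8·2 + 8·0 + 6·3 + 4·3 + 7·0 = 69
C: 3·0 + 8·3 + 2·0 + 8·0 + 8·2 + 6·0 + 4·2 + 7·3 = 69
B has the highest Borda score (74).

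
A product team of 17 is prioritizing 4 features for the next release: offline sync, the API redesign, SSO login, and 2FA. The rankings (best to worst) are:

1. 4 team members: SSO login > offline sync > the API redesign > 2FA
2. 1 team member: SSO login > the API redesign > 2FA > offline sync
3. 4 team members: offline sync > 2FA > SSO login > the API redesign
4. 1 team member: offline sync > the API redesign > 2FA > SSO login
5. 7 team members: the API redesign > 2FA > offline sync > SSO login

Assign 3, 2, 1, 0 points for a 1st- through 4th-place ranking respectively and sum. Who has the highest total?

offline sync: 4·2 + 1·0 + 4·3 + 1·3 + 7·1 = 30
the API redesign: 4·1 + 1·2 + 4·0 + 1·2 + 7·3 = 29
SSO login: 4·3 + 1·3 + 4·1 + 1·0 + 7·0 = 19
2FA: 4·0 + 1·1 + 4·2 + 1·1 + 7·2 = 24
offline sync has the highest Borda score (30).

offline sync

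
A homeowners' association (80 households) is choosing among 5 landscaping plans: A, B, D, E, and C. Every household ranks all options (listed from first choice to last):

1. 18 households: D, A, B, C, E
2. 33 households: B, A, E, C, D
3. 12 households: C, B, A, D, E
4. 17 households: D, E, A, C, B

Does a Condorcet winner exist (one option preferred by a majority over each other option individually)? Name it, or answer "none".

B vs A: 45–35 for B.
B vs D: 45–35 for B.
B vs E: 63–17 for B.
B vs C: 51–29 for B.
B beats every other option head-to-head.

B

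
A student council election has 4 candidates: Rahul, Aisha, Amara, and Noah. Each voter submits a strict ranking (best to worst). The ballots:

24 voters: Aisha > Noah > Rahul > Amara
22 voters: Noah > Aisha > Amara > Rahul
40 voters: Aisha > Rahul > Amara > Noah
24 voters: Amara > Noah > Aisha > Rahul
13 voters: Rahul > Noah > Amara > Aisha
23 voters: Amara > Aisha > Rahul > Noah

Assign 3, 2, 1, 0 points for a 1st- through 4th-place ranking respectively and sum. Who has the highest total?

Rahul: 24·1 + 22·0 + 40·2 + 24·0 + 13·3 + 23·1 = 166
Aisha: 24·3 + 22·2 + 40·3 + 24·1 + 13·0 + 23·2 = 306
Amara: 24·0 + 22·1 + 40·1 + 24·3 + 13·1 + 23·3 = 216
Noah: 24·2 + 22·3 + 40·0 + 24·2 + 13·2 + 23·0 = 188
Aisha has the highest Borda score (306).

Aisha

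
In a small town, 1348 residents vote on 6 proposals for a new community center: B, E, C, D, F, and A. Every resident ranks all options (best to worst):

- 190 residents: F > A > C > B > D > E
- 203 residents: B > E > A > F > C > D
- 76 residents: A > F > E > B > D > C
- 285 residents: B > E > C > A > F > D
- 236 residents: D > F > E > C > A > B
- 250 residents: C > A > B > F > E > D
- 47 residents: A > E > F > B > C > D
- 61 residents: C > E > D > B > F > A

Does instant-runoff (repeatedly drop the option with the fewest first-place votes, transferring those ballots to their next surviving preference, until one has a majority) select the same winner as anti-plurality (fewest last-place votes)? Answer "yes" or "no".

no

Instant-runoff — R1 B 488, E 0, C 311, D 236, F 190, A 123 (E out); R2 B 488, C 311, D 236, F 190, A 123 (A out); R3 B 488, C 311, D 236, F 313 (D out); R4 B 488, C 311, F 549 (C out); R5 B 799, F 549 (B winner). Winner: B.
Anti-plurality — last-place votes: B 236, E 190, C 76, D 785, F 0, A 61. Winner: F.
The two methods disagree.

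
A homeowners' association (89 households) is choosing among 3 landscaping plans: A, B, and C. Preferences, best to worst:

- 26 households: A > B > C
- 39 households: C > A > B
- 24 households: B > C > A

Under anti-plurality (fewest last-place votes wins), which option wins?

A

Last-place votes: A 24, B 39, C 26.
A is ranked last by the fewest voters, so A wins.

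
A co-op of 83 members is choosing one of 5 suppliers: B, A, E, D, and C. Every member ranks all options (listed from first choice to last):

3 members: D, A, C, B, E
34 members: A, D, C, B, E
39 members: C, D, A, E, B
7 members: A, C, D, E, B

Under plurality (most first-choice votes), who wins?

First-place votes: B 0, A 41, E 0, D 3, C 39.
A has the most first-place votes.

A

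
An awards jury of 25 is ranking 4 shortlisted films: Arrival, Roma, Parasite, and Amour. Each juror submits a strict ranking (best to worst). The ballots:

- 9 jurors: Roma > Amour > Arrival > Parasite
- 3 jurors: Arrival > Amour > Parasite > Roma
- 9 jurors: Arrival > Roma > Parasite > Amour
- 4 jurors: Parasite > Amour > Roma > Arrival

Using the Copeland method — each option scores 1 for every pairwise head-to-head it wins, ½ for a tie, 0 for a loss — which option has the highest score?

Arrival: beats Parasite; loses to Roma and Amour → score 1.
Roma: beats Arrival, Parasite, and Amour → score 3.
Parasite: beats Amour; loses to Arrival and Roma → score 1.
Amour: beats Arrival; loses to Roma and Parasite → score 1.
Roma has the best pairwise record.

Roma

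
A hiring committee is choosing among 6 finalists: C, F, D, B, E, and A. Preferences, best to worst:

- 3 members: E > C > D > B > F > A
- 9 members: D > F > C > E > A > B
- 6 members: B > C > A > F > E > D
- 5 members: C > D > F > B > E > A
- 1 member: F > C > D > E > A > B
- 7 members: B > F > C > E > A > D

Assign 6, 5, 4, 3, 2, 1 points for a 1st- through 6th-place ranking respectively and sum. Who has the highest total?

C

C: 3·5 + 9·4 + 6·5 + 5·6 + 1·5 + 7·4 = 144
F: 3·2 + 9·5 + 6·3 + 5·4 + 1·6 + 7·5 = 130
D: 3·4 + 9·6 + 6·1 + 5·5 + 1·4 + 7·1 = 108
B: 3·3 + 9·1 + 6·6 + 5·3 + 1·1 + 7·6 = 112
E: 3·6 + 9·3 + 6·2 + 5·2 + 1·3 + 7·3 = 91
A: 3·1 + 9·2 + 6·4 + 5·1 + 1·2 + 7·2 = 66
C has the highest Borda score (144).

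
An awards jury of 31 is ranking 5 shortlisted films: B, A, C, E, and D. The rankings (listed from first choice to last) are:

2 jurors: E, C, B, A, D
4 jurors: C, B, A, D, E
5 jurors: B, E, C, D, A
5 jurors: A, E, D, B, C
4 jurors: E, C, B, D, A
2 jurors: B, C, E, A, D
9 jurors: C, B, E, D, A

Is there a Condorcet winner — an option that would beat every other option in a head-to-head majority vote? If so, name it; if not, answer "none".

Checking pairwise contests:
C beats B 19–12.
B beats A 26–5.
E beats C 16–15.
B beats E 20–11.
B beats D 26–5.
Every option loses at least one head-to-head, so there is no Condorcet winner.

none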